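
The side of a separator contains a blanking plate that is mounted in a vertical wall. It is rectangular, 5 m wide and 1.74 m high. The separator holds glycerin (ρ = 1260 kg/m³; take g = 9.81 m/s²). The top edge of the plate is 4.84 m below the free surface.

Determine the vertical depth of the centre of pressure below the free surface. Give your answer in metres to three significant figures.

h_p = 5.75 m

γ = ρg = 1260 × 9.81 / 1000 = 12.3606 kN/m³.
The centroid lies 1.74/2 = 0.87 m below the top edge, so the centroid depth is h_c = 4.84 + 0.87 = 5.71 m.
A = 5 × 1.74 = 8.7 m².
Resultant F = γ·h_c·A = 12.3606 × 5.71 × 8.7 = 614.038 kN.
I_c = b·h³/12 = 5 × 1.74³/12 = 2.19501 m⁴.
Centre of pressure: y_p = y_c + I_c/(y_c·A) = 5.71 + 2.19501/(5.71 × 8.7) = 5.71 + 0.0441856 = 5.75419 m along the plane.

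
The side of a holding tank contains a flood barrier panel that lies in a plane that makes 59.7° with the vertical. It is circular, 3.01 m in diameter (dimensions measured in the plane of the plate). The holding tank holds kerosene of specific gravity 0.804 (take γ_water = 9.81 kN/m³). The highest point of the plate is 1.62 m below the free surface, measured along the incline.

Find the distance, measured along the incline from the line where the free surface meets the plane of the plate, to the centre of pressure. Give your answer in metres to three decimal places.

γ = 0.804 × 9.81 = 7.88724 kN/m³.
The plate makes 59.7° with the vertical, i.e. θ = 90° − 59.7° = 30.3° to the horizontal. Measuring y along the incline from the free-surface line, vertical depth h = y·sinθ with sinθ = 0.504528.
The centroid is at the centre, 1.505 m below the top of the plate, so y_c = 1.62 + 1.505 = 3.125 m and h_c = 3.125 × 0.504528 = 1.57665 m.
A = π(1.505)² = 7.11579 m².
Resultant F = γ·h_c·A = 7.88724 × 1.57665 × 7.11579 = 88.4878 kN.
I_c = πr⁴/4 = π × 1.505⁴/4 = 4.02936 m⁴.
Centre of pressure: y_p = y_c + I_c/(y_c·A) = 3.125 + 4.02936/(3.125 × 7.11579) = 3.125 + 0.181202 = 3.3062 m along the plane.

y_p = 3.306 m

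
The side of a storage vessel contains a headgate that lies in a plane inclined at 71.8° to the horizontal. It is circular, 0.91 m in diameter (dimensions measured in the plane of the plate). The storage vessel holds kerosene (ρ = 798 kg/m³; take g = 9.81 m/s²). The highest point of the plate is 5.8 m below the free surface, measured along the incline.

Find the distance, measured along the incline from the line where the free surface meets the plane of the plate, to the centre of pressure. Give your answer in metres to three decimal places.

y_p = 6.263 m

γ = ρg = 798 × 9.81 / 1000 = 7.82838 kN/m³.
Let θ = 71.8° be the plate's angle to the horizontal; measure y along the incline from where the plane meets the free surface. Vertical depth h = y·sinθ with sinθ = 0.949972.
The centroid is at the centre, 0.455 m below the top of the plate, so y_c = 5.8 + 0.455 = 6.255 m and h_c = 6.255 × 0.949972 = 5.94207 m.
A = π(0.455)² = 0.650388 m².
Resultant F = γ·h_c·A = 7.82838 × 5.94207 × 0.650388 = 30.254 kN.
I_c = πr⁴/4 = π × 0.455⁴/4 = 0.0336617 m⁴.
Centre of pressure: y_p = y_c + I_c/(y_c·A) = 6.255 + 0.0336617/(6.255 × 0.650388) = 6.255 + 0.00827439 = 6.26327 m along the plane.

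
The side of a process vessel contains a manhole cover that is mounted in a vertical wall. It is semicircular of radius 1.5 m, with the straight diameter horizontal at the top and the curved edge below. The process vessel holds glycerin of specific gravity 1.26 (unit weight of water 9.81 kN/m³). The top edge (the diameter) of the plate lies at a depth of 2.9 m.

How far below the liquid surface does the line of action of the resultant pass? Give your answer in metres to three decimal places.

γ = 1.26 × 9.81 = 12.3606 kN/m³.
The centroid of a semicircle lies 4r/(3π) = 0.63662 m from the diameter, here below the top edge, so the centroid depth is h_c = 2.9 + 0.63662 = 3.53662 m.
A = πr²/2 = π × 1.5²/2 = 3.53429 m².
Resultant F = γ·h_c·A = 12.3606 × 3.53662 × 3.53429 = 154.501 kN.
I_c = (π/8 − 8/(9π))·r⁴ = 0.109757 × 1.5⁴ = 0.555645 m⁴.
Centre of pressure: y_p = y_c + I_c/(y_c·A) = 3.53662 + 0.555645/(3.53662 × 3.53429) = 3.53662 + 0.0444536 = 3.58107 m along the plane.

h_p = 3.581 m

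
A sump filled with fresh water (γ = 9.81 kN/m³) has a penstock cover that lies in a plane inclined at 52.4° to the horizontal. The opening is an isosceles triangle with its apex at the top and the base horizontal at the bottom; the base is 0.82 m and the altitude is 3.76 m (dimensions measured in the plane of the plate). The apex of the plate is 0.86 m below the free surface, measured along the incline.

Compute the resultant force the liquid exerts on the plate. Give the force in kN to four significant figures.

F ≈ 40.34 kN

γ = 9.81 kN/m³.
Let θ = 52.4° be the plate's angle to the horizontal; measure y along the incline from where the plane meets the free surface. Vertical depth h = y·sinθ with sinθ = 0.792290.
With the apex up, the centroid sits 2h/3 = 2 × 3.76/3 = 2.50667 m below the apex, so y_c = 0.86 + 2.50667 = 3.36667 m and h_c = 3.36667 × 0.792290 = 2.66738 m.
A = ½ × 0.82 × 3.76 = 1.5416 m².
Resultant F = γ·h_c·A = 9.81 × 2.66738 × 1.5416 = 40.339 kN.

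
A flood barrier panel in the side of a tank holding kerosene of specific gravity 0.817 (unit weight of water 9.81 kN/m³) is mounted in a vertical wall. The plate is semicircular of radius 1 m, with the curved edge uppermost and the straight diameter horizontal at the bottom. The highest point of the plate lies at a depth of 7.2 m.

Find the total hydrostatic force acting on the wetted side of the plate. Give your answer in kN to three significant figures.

γ = 0.817 × 9.81 = 8.01477 kN/m³.
The centroid lies 4r/(3π) = 0.424413 m above the diameter, so r − 4r/(3π) = 1 − 0.424413 = 0.575587 m below the topmost point, so the centroid depth is h_c = 7.2 + 0.575587 = 7.77559 m.
A = πr²/2 = π × 1²/2 = 1.5708 m².
Resultant F = γ·h_c·A = 8.01477 × 7.77559 × 1.5708 = 97.8916 kN.

F ≈ 97.9 kN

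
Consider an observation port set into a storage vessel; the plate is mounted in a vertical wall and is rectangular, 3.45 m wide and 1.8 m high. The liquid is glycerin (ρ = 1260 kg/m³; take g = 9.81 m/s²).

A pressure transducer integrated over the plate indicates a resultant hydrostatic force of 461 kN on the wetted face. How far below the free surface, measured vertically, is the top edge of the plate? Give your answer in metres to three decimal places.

d_top ≈ 5.106 m

γ = ρg = 1260 × 9.81 / 1000 = 12.3606 kN/m³.
A = 3.45 × 1.8 = 6.21 m².
From F = γ·h_c·A, the centroid depth is h_c = 461/(12.3606 × 6.21) = 6.00578 m.
The centroid lies 1.8/2 = 0.9 m below the top edge, so the top edge sits at h_top = 6.00578 − 0.9 = 5.10578 m below the surface.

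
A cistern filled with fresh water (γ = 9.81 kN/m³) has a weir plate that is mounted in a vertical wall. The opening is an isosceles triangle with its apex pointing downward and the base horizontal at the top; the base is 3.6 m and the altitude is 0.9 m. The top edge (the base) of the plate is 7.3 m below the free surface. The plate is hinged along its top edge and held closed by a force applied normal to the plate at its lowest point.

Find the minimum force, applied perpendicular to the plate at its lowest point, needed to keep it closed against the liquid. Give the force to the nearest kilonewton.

P ≈ 41 kN

γ = 9.81 kN/m³.
With the apex down, the centroid sits h/3 = 0.9/3 = 0.3 m below the base (the top edge), so the centroid depth is h_c = 7.3 + 0.3 = 7.6 m.
A = ½ × 3.6 × 0.9 = 1.62 m².
Resultant F = γ·h_c·A = 9.81 × 7.6 × 1.62 = 120.781 kN.
I_c = b·h³/36 = 3.6 × 0.9³/36 = 0.0729 m⁴.
Centre of pressure: y_p = y_c + I_c/(y_c·A) = 7.6 + 0.0729/(7.6 × 1.62) = 7.6 + 0.00592105 = 7.60592 m along the plane.
The resultant acts 0.3 + 0.00592105 = 0.305921 m (along the plate) below the hinge at the top edge, so the moment about the hinge is M = F × 0.305921 = 120.781 × 0.305921 = 36.9494 kN·m.
A normal force at the bottom, 0.9 m from the hinge, must supply this moment: P = 36.9494/0.9 = 41.0549 kN.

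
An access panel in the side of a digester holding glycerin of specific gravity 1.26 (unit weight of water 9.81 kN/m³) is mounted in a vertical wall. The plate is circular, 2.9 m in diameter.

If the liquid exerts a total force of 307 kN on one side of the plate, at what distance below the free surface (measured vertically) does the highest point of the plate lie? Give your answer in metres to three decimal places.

d_top ≈ 2.310 m

γ = 1.26 × 9.81 = 12.3606 kN/m³.
A = π(1.45)² = 6.6052 m².
From F = γ·h_c·A, the centroid depth is h_c = 307/(12.3606 × 6.6052) = 3.76022 m.
The centroid is at the centre, 1.45 m below the top of the plate, so the highest point sits at h_top = 3.76022 − 1.45 = 2.31022 m below the surface.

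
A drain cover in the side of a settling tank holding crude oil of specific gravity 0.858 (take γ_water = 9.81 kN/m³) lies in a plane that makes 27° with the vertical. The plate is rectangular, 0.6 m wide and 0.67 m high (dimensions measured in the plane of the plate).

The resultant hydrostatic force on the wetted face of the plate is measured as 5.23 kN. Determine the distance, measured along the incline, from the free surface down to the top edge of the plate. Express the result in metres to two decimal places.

γ = 0.858 × 9.81 = 8.41698 kN/m³.
A = 0.6 × 0.67 = 0.402 m².
From F = γ·h_c·A, the centroid depth is h_c = 5.23/(8.41698 × 0.402) = 1.54568 m.
The plate makes 27° with the vertical, i.e. θ = 90° − 27° = 63° to the horizontal. Measuring y along the incline from the free-surface line, vertical depth h = y·sinθ with sinθ = 0.891007.
Along the incline, y_c = h_c/sinθ = 1.54568/0.891007 = 1.73476 m.
The centroid lies 0.67/2 = 0.335 m below the top edge, so the top edge sits at y_top = 1.73476 − 0.335 = 1.39976 m along the incline.

y_top ≈ 1.40 m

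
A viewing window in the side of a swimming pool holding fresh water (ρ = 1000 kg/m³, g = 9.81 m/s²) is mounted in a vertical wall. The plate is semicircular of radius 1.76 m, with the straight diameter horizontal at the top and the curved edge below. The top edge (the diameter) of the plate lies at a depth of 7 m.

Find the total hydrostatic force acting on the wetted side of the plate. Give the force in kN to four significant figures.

F ≈ 369.8 kN

γ = ρg = 1000 × 9.81 = 9810 N/m³ = 9.81 kN/m³.
The centroid of a semicircle lies 4r/(3π) = 0.746967 m from the diameter, here below the top edge, so the centroid depth is h_c = 7 + 0.746967 = 7.74697 m.
A = πr²/2 = π × 1.76²/2 = 4.8657 m².
Resultant F = γ·h_c·A = 9.81 × 7.74697 × 4.8657 = 369.782 kN.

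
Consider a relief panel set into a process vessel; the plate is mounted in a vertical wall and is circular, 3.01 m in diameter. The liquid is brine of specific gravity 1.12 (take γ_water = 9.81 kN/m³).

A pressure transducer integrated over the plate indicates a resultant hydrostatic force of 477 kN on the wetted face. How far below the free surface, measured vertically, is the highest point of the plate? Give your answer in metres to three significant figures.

d_top ≈ 4.60 m

γ = 1.12 × 9.81 = 10.9872 kN/m³.
A = π(1.505)² = 7.11579 m².
From F = γ·h_c·A, the centroid depth is h_c = 477/(10.9872 × 7.11579) = 6.1011 m.
The centroid is at the centre, 1.505 m below the top of the plate, so the highest point sits at h_top = 6.1011 − 1.505 = 4.5961 m below the surface.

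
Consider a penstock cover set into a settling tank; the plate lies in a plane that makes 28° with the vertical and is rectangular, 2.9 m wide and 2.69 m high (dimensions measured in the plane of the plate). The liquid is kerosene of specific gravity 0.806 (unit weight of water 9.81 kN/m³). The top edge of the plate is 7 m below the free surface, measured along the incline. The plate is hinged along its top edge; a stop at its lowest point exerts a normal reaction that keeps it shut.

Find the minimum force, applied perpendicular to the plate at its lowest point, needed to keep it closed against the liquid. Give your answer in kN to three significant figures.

P ≈ 239 kN

γ = 0.806 × 9.81 = 7.90686 kN/m³.
The plate makes 28° with the vertical, i.e. θ = 90° − 28° = 62° to the horizontal. Measuring y along the incline from the free-surface line, vertical depth h = y·sinθ with sinθ = 0.882948.
The centroid lies 2.69/2 = 1.345 m below the top edge, so y_c = 7 + 1.345 = 8.345 m and h_c = 8.345 × 0.882948 = 7.3682 m.
A = 2.9 × 2.69 = 7.801 m².
Resultant F = γ·h_c·A = 7.90686 × 7.3682 × 7.801 = 454.481 kN.
I_c = b·h³/12 = 2.9 × 2.69³/12 = 4.70407 m⁴.
Centre of pressure: y_p = y_c + I_c/(y_c·A) = 8.345 + 4.70407/(8.345 × 7.801) = 8.345 + 0.0722599 = 8.41726 m along the plane.
The resultant acts 1.345 + 0.0722599 = 1.41726 m (along the plate) below the hinge at the top edge, so the moment about the hinge is M = F × 1.41726 = 454.481 × 1.41726 = 644.118 kN·m.
A normal force at the bottom, 2.69 m from the hinge, must supply this moment: P = 644.118/2.69 = 239.449 kN.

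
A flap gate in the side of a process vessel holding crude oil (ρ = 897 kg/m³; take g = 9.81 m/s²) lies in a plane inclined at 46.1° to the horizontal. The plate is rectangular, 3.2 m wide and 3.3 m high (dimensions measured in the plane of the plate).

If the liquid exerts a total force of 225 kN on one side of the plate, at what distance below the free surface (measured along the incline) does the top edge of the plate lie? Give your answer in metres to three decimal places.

γ = ρg = 897 × 9.81 / 1000 = 8.79957 kN/m³.
A = 3.2 × 3.3 = 10.56 m².
From F = γ·h_c·A, the centroid depth is h_c = 225/(8.79957 × 10.56) = 2.42135 m.
Let θ = 46.1° be the plate's angle to the horizontal; measure y along the incline from where the plane meets the free surface. Vertical depth h = y·sinθ with sinθ = 0.720551.
Along the incline, y_c = h_c/sinθ = 2.42135/0.720551 = 3.36041 m.
The centroid lies 3.3/2 = 1.65 m below the top edge, so the top edge sits at y_top = 3.36041 − 1.65 = 1.71041 m along the incline.

y_top ≈ 1.710 m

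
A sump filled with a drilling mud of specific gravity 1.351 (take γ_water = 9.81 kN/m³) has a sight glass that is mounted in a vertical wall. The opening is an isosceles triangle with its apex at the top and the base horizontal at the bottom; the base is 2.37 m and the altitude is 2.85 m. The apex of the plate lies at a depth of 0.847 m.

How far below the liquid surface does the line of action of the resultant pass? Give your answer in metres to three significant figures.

h_p = 2.91 m

γ = 1.351 × 9.81 = 13.25331 kN/m³.
With the apex up, the centroid sits 2h/3 = 2 × 2.85/3 = 1.9 m below the apex, so the centroid depth is h_c = 0.847 + 1.9 = 2.747 m.
A = ½ × 2.37 × 2.85 = 3.37725 m².
Resultant F = γ·h_c·A = 13.25331 × 2.747 × 3.37725 = 122.955 kN.
I_c = b·h³/36 = 2.37 × 2.85³/36 = 1.52398 m⁴.
Centre of pressure: y_p = y_c + I_c/(y_c·A) = 2.747 + 1.52398/(2.747 × 3.37725) = 2.747 + 0.16427 = 2.91127 m along the plane.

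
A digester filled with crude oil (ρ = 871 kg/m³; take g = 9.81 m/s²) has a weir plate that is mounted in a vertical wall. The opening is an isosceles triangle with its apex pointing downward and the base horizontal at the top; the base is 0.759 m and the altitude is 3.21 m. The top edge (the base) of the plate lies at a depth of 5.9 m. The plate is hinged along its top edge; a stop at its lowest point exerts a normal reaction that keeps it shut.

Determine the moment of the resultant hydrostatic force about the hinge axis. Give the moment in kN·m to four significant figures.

M ≈ 83.59 kN·m

γ = ρg = 871 × 9.81 / 1000 = 8.54451 kN/m³.
With the apex down, the centroid sits h/3 = 3.21/3 = 1.07 m below the base (the top edge), so the centroid depth is h_c = 5.9 + 1.07 = 6.97 m.
A = ½ × 0.759 × 3.21 = 1.21819 m².
Resultant F = γ·h_c·A = 8.54451 × 6.97 × 1.21819 = 72.5496 kN.
I_c = b·h³/36 = 0.759 × 3.21³/36 = 0.697356 m⁴.
Centre of pressure: y_p = y_c + I_c/(y_c·A) = 6.97 + 0.697356/(6.97 × 1.21819) = 6.97 + 0.0821309 = 7.05213 m along the plane.
The resultant acts 1.07 + 0.0821309 = 1.15213 m (along the plate) below the hinge at the top edge, so the moment about the hinge is M = F × 1.15213 = 72.5496 × 1.15213 = 83.5866 kN·m.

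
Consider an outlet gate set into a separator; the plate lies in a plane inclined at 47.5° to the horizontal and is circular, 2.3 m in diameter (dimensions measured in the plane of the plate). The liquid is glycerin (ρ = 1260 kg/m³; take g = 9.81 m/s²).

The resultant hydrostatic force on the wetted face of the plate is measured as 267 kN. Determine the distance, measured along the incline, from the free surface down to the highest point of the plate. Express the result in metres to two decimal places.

γ = ρg = 1260 × 9.81 / 1000 = 12.3606 kN/m³.
A = π(1.15)² = 4.15476 m².
From F = γ·h_c·A, the centroid depth is h_c = 267/(12.3606 × 4.15476) = 5.19907 m.
Let θ = 47.5° be the plate's angle to the horizontal; measure y along the incline from where the plane meets the free surface. Vertical depth h = y·sinθ with sinθ = 0.737277.
Along the incline, y_c = h_c/sinθ = 5.19907/0.737277 = 7.05172 m.
The centroid is at the centre, 1.15 m below the top of the plate, so the highest point sits at y_top = 7.05172 − 1.15 = 5.90172 m along the incline.

y_top ≈ 5.90 m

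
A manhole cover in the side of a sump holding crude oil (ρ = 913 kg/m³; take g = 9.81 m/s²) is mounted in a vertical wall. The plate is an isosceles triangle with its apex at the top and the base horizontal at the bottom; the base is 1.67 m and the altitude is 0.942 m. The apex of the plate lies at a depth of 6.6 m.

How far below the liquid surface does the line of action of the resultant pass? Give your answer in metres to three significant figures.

γ = ρg = 913 × 9.81 / 1000 = 8.95653 kN/m³.
With the apex up, the centroid sits 2h/3 = 2 × 0.942/3 = 0.628 m below the apex, so the centroid depth is h_c = 6.6 + 0.628 = 7.228 m.
A = ½ × 1.67 × 0.942 = 0.78657 m².
Resultant F = γ·h_c·A = 8.95653 × 7.228 × 0.78657 = 50.9208 kN.
I_c = b·h³/36 = 1.67 × 0.942³/36 = 0.0387763 m⁴.
Centre of pressure: y_p = y_c + I_c/(y_c·A) = 7.228 + 0.0387763/(7.228 × 0.78657) = 7.228 + 0.00682042 = 7.23482 m along the plane.

h_p = 7.23 m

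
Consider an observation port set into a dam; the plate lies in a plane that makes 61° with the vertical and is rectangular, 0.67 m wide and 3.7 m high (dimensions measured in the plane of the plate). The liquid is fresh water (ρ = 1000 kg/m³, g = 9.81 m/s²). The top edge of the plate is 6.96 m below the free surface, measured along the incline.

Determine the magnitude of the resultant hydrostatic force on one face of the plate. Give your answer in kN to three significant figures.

F ≈ 104 kN

γ = ρg = 1000 × 9.81 = 9810 N/m³ = 9.81 kN/m³.
The plate makes 61° with the vertical, i.e. θ = 90° − 61° = 29° to the horizontal. Measuring y along the incline from the free-surface line, vertical depth h = y·sinθ with sinθ = 0.484810.
The centroid lies 3.7/2 = 1.85 m below the top edge, so y_c = 6.96 + 1.85 = 8.81 m and h_c = 8.81 × 0.484810 = 4.27118 m.
A = 0.67 × 3.7 = 2.479 m².
Resultant F = γ·h_c·A = 9.81 × 4.27118 × 2.479 = 103.871 kN.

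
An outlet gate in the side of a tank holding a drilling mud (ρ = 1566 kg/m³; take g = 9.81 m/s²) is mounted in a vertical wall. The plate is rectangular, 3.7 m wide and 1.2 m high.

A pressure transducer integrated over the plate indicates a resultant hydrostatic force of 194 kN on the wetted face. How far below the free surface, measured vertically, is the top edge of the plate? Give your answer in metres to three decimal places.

γ = ρg = 1566 × 9.81 / 1000 = 15.36246 kN/m³.
A = 3.7 × 1.2 = 4.44 m².
From F = γ·h_c·A, the centroid depth is h_c = 194/(15.36246 × 4.44) = 2.84419 m.
The centroid lies 1.2/2 = 0.6 m below the top edge, so the top edge sits at h_top = 2.84419 − 0.6 = 2.24419 m below the surface.

d_top ≈ 2.244 m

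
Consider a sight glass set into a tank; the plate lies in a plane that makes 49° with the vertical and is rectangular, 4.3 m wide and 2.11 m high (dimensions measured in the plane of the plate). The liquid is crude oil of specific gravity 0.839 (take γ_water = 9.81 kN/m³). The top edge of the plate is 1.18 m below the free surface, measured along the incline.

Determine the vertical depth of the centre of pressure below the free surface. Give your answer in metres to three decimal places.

h_p = 1.575 m

γ = 0.839 × 9.81 = 8.23059 kN/m³.
The plate makes 49° with the vertical, i.e. θ = 90° − 49° = 41° to the horizontal. Measuring y along the incline from the free-surface line, vertical depth h = y·sinθ with sinθ = 0.656059.
The centroid lies 2.11/2 = 1.055 m below the top edge, so y_c = 1.18 + 1.055 = 2.235 m and h_c = 2.235 × 0.656059 = 1.46629 m.
A = 4.3 × 2.11 = 9.073 m².
Resultant F = γ·h_c·A = 8.23059 × 1.46629 × 9.073 = 109.497 kN.
I_c = b·h³/12 = 4.3 × 2.11³/12 = 3.36616 m⁴.
Centre of pressure: y_p = y_c + I_c/(y_c·A) = 2.235 + 3.36616/(2.235 × 9.073) = 2.235 + 0.165999 = 2.401 m along the plane.
Vertically, h_p = y_p·sinθ = 2.401 × 0.656059 = 1.5752 m.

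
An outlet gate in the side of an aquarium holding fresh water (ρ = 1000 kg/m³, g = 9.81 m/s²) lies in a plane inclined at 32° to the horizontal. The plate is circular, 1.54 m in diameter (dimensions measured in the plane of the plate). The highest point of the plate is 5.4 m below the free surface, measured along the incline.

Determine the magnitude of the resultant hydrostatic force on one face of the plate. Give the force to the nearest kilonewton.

F ≈ 60 kN

γ = ρg = 1000 × 9.81 = 9810 N/m³ = 9.81 kN/m³.
Let θ = 32° be the plate's angle to the horizontal; measure y along the incline from where the plane meets the free surface. Vertical depth h = y·sinθ with sinθ = 0.529919.
The centroid is at the centre, 0.77 m below the top of the plate, so y_c = 5.4 + 0.77 = 6.17 m and h_c = 6.17 × 0.529919 = 3.2696 m.
A = π(0.77)² = 1.86265 m².
Resultant F = γ·h_c·A = 9.81 × 3.2696 × 1.86265 = 59.7441 kN.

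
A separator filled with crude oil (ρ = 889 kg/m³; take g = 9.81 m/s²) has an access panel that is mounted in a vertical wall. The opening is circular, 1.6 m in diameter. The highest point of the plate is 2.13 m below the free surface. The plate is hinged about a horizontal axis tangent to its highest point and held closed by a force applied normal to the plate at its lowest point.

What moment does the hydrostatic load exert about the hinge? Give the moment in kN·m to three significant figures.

γ = ρg = 889 × 9.81 / 1000 = 8.72109 kN/m³.
The centroid is at the centre, 0.8 m below the top of the plate, so the centroid depth is h_c = 2.13 + 0.8 = 2.93 m.
A = π(0.8)² = 2.01062 m².
Resultant F = γ·h_c·A = 8.72109 × 2.93 × 2.01062 = 51.377 kN.
I_c = πr⁴/4 = π × 0.8⁴/4 = 0.321699 m⁴.
Centre of pressure: y_p = y_c + I_c/(y_c·A) = 2.93 + 0.321699/(2.93 × 2.01062) = 2.93 + 0.0546075 = 2.98461 m along the plane.
The resultant acts 0.8 + 0.0546075 = 0.854608 m (along the plate) below the hinge at the top edge, so the moment about the hinge is M = F × 0.854608 = 51.377 × 0.854608 = 43.9072 kN·m.

M ≈ 43.9 kN·m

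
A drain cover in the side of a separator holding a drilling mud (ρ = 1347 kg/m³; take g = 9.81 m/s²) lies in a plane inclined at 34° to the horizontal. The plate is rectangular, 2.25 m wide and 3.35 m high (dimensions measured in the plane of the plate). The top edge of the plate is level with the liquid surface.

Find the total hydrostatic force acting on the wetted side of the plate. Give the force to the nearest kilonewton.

F ≈ 93 kN

γ = ρg = 1347 × 9.81 / 1000 = 13.21407 kN/m³.
Let θ = 34° be the plate's angle to the horizontal; measure y along the incline from where the plane meets the free surface. Vertical depth h = y·sinθ with sinθ = 0.559193.
The centroid lies 3.35/2 = 1.675 m below the top edge, so y_c = 1.675 m and h_c = 1.675 × 0.559193 = 0.936648 m.
A = 2.25 × 3.35 = 7.5375 m².
Resultant F = γ·h_c·A = 13.21407 × 0.936648 × 7.5375 = 93.2911 kN.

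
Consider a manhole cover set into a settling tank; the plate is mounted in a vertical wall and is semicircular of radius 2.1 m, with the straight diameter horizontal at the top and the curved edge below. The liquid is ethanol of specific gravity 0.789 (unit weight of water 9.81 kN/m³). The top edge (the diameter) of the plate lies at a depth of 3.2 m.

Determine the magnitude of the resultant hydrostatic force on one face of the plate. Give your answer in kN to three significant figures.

F ≈ 219 kN

γ = 0.789 × 9.81 = 7.74009 kN/m³.
The centroid of a semicircle lies 4r/(3π) = 0.891268 m from the diameter, here below the top edge, so the centroid depth is h_c = 3.2 + 0.891268 = 4.09127 m.
A = πr²/2 = π × 2.1²/2 = 6.92721 m².
Resultant F = γ·h_c·A = 7.74009 × 4.09127 × 6.92721 = 219.363 kN.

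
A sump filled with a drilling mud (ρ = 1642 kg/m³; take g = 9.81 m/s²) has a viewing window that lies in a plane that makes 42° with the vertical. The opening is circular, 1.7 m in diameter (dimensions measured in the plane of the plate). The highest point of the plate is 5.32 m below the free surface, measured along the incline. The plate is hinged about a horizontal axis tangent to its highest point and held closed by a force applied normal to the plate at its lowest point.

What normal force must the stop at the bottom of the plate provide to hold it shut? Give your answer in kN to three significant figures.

P ≈ 86.7 kN

γ = ρg = 1642 × 9.81 / 1000 = 16.10802 kN/m³.
The plate makes 42° with the vertical, i.e. θ = 90° − 42° = 48° to the horizontal. Measuring y along the incline from the free-surface line, vertical depth h = y·sinθ with sinθ = 0.743145.
The centroid is at the centre, 0.85 m below the top of the plate, so y_c = 5.32 + 0.85 = 6.17 m and h_c = 6.17 × 0.743145 = 4.5852 m.
A = π(0.85)² = 2.2698 m².
Resultant F = γ·h_c·A = 16.10802 × 4.5852 × 2.2698 = 167.644 kN.
I_c = πr⁴/4 = π × 0.85⁴/4 = 0.409983 m⁴.
Centre of pressure: y_p = y_c + I_c/(y_c·A) = 6.17 + 0.409983/(6.17 × 2.2698) = 6.17 + 0.0292747 = 6.19927 m along the plane.
The resultant acts 0.85 + 0.0292747 = 0.879275 m (along the plate) below the hinge at the top edge, so the moment about the hinge is M = F × 0.879275 = 167.644 × 0.879275 = 147.405 kN·m.
A normal force at the bottom, 1.7 m from the hinge, must supply this moment: P = 147.405/1.7 = 86.7088 kN.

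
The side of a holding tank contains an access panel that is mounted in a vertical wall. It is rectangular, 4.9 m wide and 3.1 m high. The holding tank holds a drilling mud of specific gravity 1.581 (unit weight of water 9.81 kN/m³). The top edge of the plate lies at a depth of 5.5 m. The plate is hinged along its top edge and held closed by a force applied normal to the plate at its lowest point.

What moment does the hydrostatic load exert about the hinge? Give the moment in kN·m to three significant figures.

M ≈ 2760 kN·m

γ = 1.581 × 9.81 = 15.50961 kN/m³.
The centroid lies 3.1/2 = 1.55 m below the top edge, so the centroid depth is h_c = 5.5 + 1.55 = 7.05 m.
A = 4.9 × 3.1 = 15.19 m².
Resultant F = γ·h_c·A = 15.50961 × 7.05 × 15.19 = 1660.92 kN.
I_c = b·h³/12 = 4.9 × 3.1³/12 = 12.1647 m⁴.
Centre of pressure: y_p = y_c + I_c/(y_c·A) = 7.05 + 12.1647/(7.05 × 15.19) = 7.05 + 0.113594 = 7.16359 m along the plane.
The resultant acts 1.55 + 0.113594 = 1.66359 m (along the plate) below the hinge at the top edge, so the moment about the hinge is M = F × 1.66359 = 1660.92 × 1.66359 = 2763.09 kN·m.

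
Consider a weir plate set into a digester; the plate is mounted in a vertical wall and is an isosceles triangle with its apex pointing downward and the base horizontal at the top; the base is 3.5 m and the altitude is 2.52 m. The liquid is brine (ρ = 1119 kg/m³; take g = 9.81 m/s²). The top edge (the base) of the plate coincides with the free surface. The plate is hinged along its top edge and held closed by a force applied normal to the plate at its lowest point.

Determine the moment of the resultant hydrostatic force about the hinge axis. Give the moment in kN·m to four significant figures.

γ = ρg = 1119 × 9.81 / 1000 = 10.97739 kN/m³.
With the apex down, the centroid sits h/3 = 2.52/3 = 0.84 m below the base (the top edge), so the centroid depth is h_c = 0.84 m.
A = ½ × 3.5 × 2.52 = 4.41 m².
Resultant F = γ·h_c·A = 10.97739 × 0.84 × 4.41 = 40.6646 kN.
I_c = b·h³/36 = 3.5 × 2.52³/36 = 1.55585 m⁴.
Centre of pressure: y_p = y_c + I_c/(y_c·A) = 0.84 + 1.55585/(0.84 × 4.41) = 0.84 + 0.420001 = 1.26 m along the plane.
The resultant acts 0.84 + 0.420001 = 1.26 m (along the plate) below the hinge at the top edge, so the moment about the hinge is M = F × 1.26 = 40.6646 × 1.26 = 51.2374 kN·m.

M ≈ 51.24 kN·m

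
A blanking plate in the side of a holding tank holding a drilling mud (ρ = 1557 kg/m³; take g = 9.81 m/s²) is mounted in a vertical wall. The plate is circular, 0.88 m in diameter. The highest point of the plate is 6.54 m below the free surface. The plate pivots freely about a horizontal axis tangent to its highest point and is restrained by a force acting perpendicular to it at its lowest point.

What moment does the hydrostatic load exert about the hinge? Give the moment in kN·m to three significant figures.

M ≈ 29.0 kN·m

γ = ρg = 1557 × 9.81 / 1000 = 15.27417 kN/m³.
The centroid is at the centre, 0.44 m below the top of the plate, so the centroid depth is h_c = 6.54 + 0.44 = 6.98 m.
A = π(0.44)² = 0.608212 m².
Resultant F = γ·h_c·A = 15.27417 × 6.98 × 0.608212 = 64.8437 kN.
I_c = πr⁴/4 = π × 0.44⁴/4 = 0.0294375 m⁴.
Centre of pressure: y_p = y_c + I_c/(y_c·A) = 6.98 + 0.0294375/(6.98 × 0.608212) = 6.98 + 0.00693411 = 6.98693 m along the plane.
The resultant acts 0.44 + 0.00693411 = 0.446934 m (along the plate) below the hinge at the top edge, so the moment about the hinge is M = F × 0.446934 = 64.8437 × 0.446934 = 28.9809 kN·m.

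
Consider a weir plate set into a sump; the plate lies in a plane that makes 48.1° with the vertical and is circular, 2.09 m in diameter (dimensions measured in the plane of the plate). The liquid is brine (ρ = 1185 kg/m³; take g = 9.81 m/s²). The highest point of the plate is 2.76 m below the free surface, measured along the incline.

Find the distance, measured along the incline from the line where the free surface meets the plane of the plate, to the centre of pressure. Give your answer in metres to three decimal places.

γ = ρg = 1185 × 9.81 / 1000 = 11.62485 kN/m³.
The plate makes 48.1° with the vertical, i.e. θ = 90° − 48.1° = 41.9° to the horizontal. Measuring y along the incline from the free-surface line, vertical depth h = y·sinθ with sinθ = 0.667833.
The centroid is at the centre, 1.045 m below the top of the plate, so y_c = 2.76 + 1.045 = 3.805 m and h_c = 3.805 × 0.667833 = 2.5411 m.
A = π(1.045)² = 3.4307 m².
Resultant F = γ·h_c·A = 11.62485 × 2.5411 × 3.4307 = 101.343 kN.
I_c = πr⁴/4 = π × 1.045⁴/4 = 0.936602 m⁴.
Centre of pressure: y_p = y_c + I_c/(y_c·A) = 3.805 + 0.936602/(3.805 × 3.4307) = 3.805 + 0.0717493 = 3.87675 m along the plane.

y_p = 3.877 m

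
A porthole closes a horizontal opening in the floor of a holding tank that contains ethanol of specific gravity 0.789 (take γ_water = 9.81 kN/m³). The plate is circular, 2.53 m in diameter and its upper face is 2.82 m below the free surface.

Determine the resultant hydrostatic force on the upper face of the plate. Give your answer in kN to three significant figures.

γ = 0.789 × 9.81 = 7.74009 kN/m³.
The plate is horizontal, so pressure is uniform at p = γ·h = 7.74009 × 2.82 = 21.8271 kN/m².
A = π(1.265)² = 5.02726 m².
F = p·A = 21.8271 × 5.02726 = 109.731 kN.

F ≈ 110 kN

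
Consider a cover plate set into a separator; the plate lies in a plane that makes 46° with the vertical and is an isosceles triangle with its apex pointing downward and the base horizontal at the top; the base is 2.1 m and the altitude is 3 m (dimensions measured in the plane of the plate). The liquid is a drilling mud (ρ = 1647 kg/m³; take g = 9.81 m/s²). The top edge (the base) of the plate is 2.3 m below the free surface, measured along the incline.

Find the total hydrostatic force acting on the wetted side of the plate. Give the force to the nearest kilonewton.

γ = ρg = 1647 × 9.81 / 1000 = 16.15707 kN/m³.
The plate makes 46° with the vertical, i.e. θ = 90° − 46° = 44° to the horizontal. Measuring y along the incline from the free-surface line, vertical depth h = y·sinθ with sinθ = 0.694658.
With the apex down, the centroid sits h/3 = 3/3 = 1 m below the base (the top edge), so y_c = 2.3 + 1 = 3.3 m and h_c = 3.3 × 0.694658 = 2.29237 m.
A = ½ × 2.1 × 3 = 3.15 m².
Resultant F = γ·h_c·A = 16.15707 × 2.29237 × 3.15 = 116.67 kN.

F ≈ 117 kN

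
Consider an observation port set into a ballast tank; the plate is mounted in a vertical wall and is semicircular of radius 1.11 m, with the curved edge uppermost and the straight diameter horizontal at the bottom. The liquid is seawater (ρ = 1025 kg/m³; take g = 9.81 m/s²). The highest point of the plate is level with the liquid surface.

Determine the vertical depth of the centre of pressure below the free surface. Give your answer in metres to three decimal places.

h_p = 0.774 m

γ = ρg = 1025 × 9.81 / 1000 = 10.05525 kN/m³.
The centroid lies 4r/(3π) = 0.471099 m above the diameter, so r − 4r/(3π) = 1.11 − 0.471099 = 0.638901 m below the topmost point, so the centroid depth is h_c = 0.638901 m.
A = πr²/2 = π × 1.11²/2 = 1.93538 m².
Resultant F = γ·h_c·A = 10.05525 × 0.638901 × 1.93538 = 12.4335 kN.
I_c = (π/8 − 8/(9π))·r⁴ = 0.109757 × 1.11⁴ = 0.166619 m⁴.
Centre of pressure: y_p = y_c + I_c/(y_c·A) = 0.638901 + 0.166619/(0.638901 × 1.93538) = 0.638901 + 0.134749 = 0.77365 m along the plane.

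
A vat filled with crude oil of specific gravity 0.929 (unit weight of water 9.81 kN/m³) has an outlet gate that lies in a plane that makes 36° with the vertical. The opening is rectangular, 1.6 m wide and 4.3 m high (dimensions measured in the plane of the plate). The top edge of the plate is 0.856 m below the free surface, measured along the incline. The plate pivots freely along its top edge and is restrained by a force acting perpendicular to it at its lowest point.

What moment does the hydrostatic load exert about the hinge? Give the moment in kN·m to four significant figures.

γ = 0.929 × 9.81 = 9.11349 kN/m³.
The plate makes 36° with the vertical, i.e. θ = 90° − 36° = 54° to the horizontal. Measuring y along the incline from the free-surface line, vertical depth h = y·sinθ with sinθ = 0.809017.
The centroid lies 4.3/2 = 2.15 m below the top edge, so y_c = 0.856 + 2.15 = 3.006 m and h_c = 3.006 × 0.809017 = 2.43191 m.
A = 1.6 × 4.3 = 6.88 m².
Resultant F = γ·h_c·A = 9.11349 × 2.43191 × 6.88 = 152.483 kN.
I_c = b·h³/12 = 1.6 × 4.3³/12 = 10.6009 m⁴.
Centre of pressure: y_p = y_c + I_c/(y_c·A) = 3.006 + 10.6009/(3.006 × 6.88) = 3.006 + 0.512584 = 3.51858 m along the plane.
The resultant acts 2.15 + 0.512584 = 2.66258 m (along the plate) below the hinge at the top edge, so the moment about the hinge is M = F × 2.66258 = 152.483 × 2.66258 = 405.998 kN·m.

M ≈ 406.0 kN·m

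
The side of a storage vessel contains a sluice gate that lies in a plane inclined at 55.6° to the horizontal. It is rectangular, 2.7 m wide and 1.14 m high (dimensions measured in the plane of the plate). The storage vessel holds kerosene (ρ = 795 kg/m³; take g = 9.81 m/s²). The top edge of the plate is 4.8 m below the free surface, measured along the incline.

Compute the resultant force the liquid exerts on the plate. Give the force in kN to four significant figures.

γ = ρg = 795 × 9.81 / 1000 = 7.79895 kN/m³.
Let θ = 55.6° be the plate's angle to the horizontal; measure y along the incline from where the plane meets the free surface. Vertical depth h = y·sinθ with sinθ = 0.825113.
The centroid lies 1.14/2 = 0.57 m below the top edge, so y_c = 4.8 + 0.57 = 5.37 m and h_c = 5.37 × 0.825113 = 4.43086 m.
A = 2.7 × 1.14 = 3.078 m².
Resultant F = γ·h_c·A = 7.79895 × 4.43086 × 3.078 = 106.364 kN.

F ≈ 106.4 kN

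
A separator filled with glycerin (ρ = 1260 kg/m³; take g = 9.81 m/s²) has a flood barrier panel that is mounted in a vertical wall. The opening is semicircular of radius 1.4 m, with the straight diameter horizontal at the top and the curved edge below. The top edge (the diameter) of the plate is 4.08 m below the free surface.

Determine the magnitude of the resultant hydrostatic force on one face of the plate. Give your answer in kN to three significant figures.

γ = ρg = 1260 × 9.81 / 1000 = 12.3606 kN/m³.
The centroid of a semicircle lies 4r/(3π) = 0.594178 m from the diameter, here below the top edge, so the centroid depth is h_c = 4.08 + 0.594178 = 4.67418 m.
A = πr²/2 = π × 1.4²/2 = 3.07876 m².
Resultant F = γ·h_c·A = 12.3606 × 4.67418 × 3.07876 = 177.877 kN.

F ≈ 178 kN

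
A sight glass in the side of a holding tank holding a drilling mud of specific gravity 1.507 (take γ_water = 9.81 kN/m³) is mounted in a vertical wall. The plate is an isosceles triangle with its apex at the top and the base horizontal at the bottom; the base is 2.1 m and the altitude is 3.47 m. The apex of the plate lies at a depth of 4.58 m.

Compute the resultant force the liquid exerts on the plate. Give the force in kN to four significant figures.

γ = 1.507 × 9.81 = 14.78367 kN/m³.
With the apex up, the centroid sits 2h/3 = 2 × 3.47/3 = 2.31333 m below the apex, so the centroid depth is h_c = 4.58 + 2.31333 = 6.89333 m.
A = ½ × 2.1 × 3.47 = 3.6435 m².
Resultant F = γ·h_c·A = 14.78367 × 6.89333 × 3.6435 = 371.304 kN.

F ≈ 371.3 kN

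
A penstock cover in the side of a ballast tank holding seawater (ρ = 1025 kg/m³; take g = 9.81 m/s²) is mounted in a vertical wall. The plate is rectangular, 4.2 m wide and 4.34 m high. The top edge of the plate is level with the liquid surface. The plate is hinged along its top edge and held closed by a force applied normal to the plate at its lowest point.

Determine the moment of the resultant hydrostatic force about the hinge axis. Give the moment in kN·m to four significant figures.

M ≈ 1151 kN·m

γ = ρg = 1025 × 9.81 / 1000 = 10.05525 kN/m³.
The centroid lies 4.34/2 = 2.17 m below the top edge, so the centroid depth is h_c = 2.17 m.
A = 4.2 × 4.34 = 18.228 m².
Resultant F = γ·h_c·A = 10.05525 × 2.17 × 18.228 = 397.733 kN.
I_c = b·h³/12 = 4.2 × 4.34³/12 = 28.6113 m⁴.
Centre of pressure: y_p = y_c + I_c/(y_c·A) = 2.17 + 28.6113/(2.17 × 18.228) = 2.17 + 0.723334 = 2.89333 m along the plane.
The resultant acts 2.17 + 0.723334 = 2.89333 m (along the plate) below the hinge at the top edge, so the moment about the hinge is M = F × 2.89333 = 397.733 × 2.89333 = 1150.77 kN·m.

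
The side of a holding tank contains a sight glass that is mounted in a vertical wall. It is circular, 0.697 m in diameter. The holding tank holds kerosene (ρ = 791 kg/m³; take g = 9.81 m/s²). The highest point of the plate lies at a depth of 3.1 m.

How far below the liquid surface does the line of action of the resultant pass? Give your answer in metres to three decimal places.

h_p = 3.457 m

γ = ρg = 791 × 9.81 / 1000 = 7.75971 kN/m³.
The centroid is at the centre, 0.3485 m below the top of the plate, so the centroid depth is h_c = 3.1 + 0.3485 = 3.4485 m.
A = π(0.3485)² = 0.381553 m².
Resultant F = γ·h_c·A = 7.75971 × 3.4485 × 0.381553 = 10.2101 kN.
I_c = πr⁴/4 = π × 0.3485⁴/4 = 0.0115851 m⁴.
Centre of pressure: y_p = y_c + I_c/(y_c·A) = 3.4485 + 0.0115851/(3.4485 × 0.381553) = 3.4485 + 0.0088047 = 3.4573 m along the plane.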